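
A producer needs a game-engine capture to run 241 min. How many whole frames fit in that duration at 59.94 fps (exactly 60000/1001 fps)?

241 min = 14460 s.
Frames = 14460 × 60000/1001 = 867600000/1001 ≈ 866733.2667.
Complete frames: 866733.

866733 frames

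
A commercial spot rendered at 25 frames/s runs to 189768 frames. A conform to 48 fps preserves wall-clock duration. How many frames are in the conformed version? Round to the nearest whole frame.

364355 frames

Frames at target rate = 189768 × (48) / (25) = 9108864/25 ≈ 364354.560.
Nearest whole frame: 364355.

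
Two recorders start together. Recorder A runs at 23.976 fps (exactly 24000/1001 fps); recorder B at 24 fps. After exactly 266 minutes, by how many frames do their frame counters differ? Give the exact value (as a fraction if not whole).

266 min = 15960 s.
A emits 24000/1001 × 15960 = 54720000/143 frames; B emits 24 × 15960 = 383040.
Difference = 54720/143 frames (≈ 382.6573); B is ahead of A.

54720/143 frames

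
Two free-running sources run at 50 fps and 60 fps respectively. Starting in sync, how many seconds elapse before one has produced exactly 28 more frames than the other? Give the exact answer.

2.8 seconds

The gap grows by |60 − 50| = 10 frames per second.
Time for a 28-frame gap: 28 ÷ (10) = 2.8 s.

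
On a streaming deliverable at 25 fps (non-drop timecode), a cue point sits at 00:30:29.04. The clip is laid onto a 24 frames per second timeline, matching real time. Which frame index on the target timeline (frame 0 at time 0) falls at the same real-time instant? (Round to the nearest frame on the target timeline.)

Source frame index: (0×3600 + 30×60 + 29) × 25 + 4 = 45729.
Real time: 45729 / (25) = 45729/25 s.
Target frame: (45729/25) × (24) = 1097496/25 ≈ 43899.840 → 43900.

frame 43900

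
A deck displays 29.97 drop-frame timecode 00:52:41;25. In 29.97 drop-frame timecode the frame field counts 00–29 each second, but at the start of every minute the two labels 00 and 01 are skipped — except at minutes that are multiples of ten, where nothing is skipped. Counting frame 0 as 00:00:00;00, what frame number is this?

As if non-drop at 30 labels/s: (0 × 3600 + 52 × 60 + 41) × 30 + 25 = 94855.
Minute boundaries passed: 52; those not divisible by 10: 52 − 5 = 47; dropped labels = 2 × 47 = 94.
Actual frame index = 94855 − 94 = 94761.

94761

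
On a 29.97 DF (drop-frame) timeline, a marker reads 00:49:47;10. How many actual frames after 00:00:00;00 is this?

89530

As if non-drop at 30 labels/s: (0 × 3600 + 49 × 60 + 47) × 30 + 10 = 89620.
Minute boundaries passed: 49; those not divisible by 10: 49 − 4 = 45; dropped labels = 2 × 45 = 90.
Actual frame index = 89620 − 90 = 89530.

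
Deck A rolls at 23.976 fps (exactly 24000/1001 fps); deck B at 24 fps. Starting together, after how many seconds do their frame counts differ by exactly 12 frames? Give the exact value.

500.5 seconds

The gap grows by |24 − 24000/1001| = 24/1001 frames per second.
Time for a 12-frame gap: 12 ÷ (24/1001) = 500.5 s.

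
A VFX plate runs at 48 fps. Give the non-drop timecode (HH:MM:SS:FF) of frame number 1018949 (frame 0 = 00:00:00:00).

05:53:48:05

1018949 ÷ 48 = 21228 full seconds, remainder 5 frames.
21228 s = 5 h 53 min 48 s.
Timecode: 05:53:48:05.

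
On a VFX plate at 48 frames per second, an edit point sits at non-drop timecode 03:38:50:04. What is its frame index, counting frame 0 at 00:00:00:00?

frame 630244

Total seconds to the label: (3 × 3600 + 38 × 60 + 50) = 13130.
Frame index = 13130 × 48 + 4 = 630244.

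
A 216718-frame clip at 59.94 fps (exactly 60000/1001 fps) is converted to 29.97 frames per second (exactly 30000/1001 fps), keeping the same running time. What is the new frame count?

Target frames = source frames × (target rate / source rate) = 216718 × (30000/1001)/(60000/1001) = 216718 × 1/2 = 108359.

108359 frames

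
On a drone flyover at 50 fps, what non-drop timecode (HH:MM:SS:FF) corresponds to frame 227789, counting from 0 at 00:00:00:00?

01:15:55:39

227789 ÷ 50 = 4555 full seconds, remainder 39 frames.
4555 s = 1 h 15 min 55 s.
Timecode: 01:15:55:39.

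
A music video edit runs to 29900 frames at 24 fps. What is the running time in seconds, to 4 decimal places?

Running time = 29900 × 1/24 = 7475/6 s ≈ 1245.8333 s.

1245.8333 seconds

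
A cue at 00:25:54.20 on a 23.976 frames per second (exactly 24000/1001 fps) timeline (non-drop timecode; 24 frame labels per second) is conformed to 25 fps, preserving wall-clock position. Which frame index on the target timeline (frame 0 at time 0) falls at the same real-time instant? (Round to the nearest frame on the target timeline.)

Source frame index: (0×3600 + 25×60 + 54) × 24 + 20 = 37316.
Real time: 37316 / (24000/1001) = 9338329/6000 s.
Target frame: (9338329/6000) × (25) = 9338329/240 ≈ 38909.704 → 38910.

frame 38910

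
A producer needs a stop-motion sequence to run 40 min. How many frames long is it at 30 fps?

40 min = 2400 s.
Frames = 2400 × 30 = 72000.

72000 frames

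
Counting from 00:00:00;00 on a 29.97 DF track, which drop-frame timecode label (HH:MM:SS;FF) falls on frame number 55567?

Each 10-minute DF block holds 10 × 60 × 30 − 9 × 2 = 17982 frames. 55567 ÷ 17982 → 3 full blocks, remainder 1621.
Within the partial block the first minute is 1800 frames and each further minute 1798, so 0 further minute boundaries passed. Total skipped labels = 18 × 3 + 2 × 0 = 54.
Non-drop label index = 55567 + 54 = 55621; at 30 labels/s that is 00:30:54:01, i.e. DF 00:30:54;01.

00:30:54;01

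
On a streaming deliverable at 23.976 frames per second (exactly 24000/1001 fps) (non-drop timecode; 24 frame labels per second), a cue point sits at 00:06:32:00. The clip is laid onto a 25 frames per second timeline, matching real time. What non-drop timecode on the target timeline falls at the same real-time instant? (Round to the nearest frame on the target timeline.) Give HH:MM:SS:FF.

Source frame index: (0×3600 + 6×60 + 32) × 24 + 0 = 9408.
Real time: 9408 / (24000/1001) = 49049/125 s.
Target frame: (49049/125) × (25) = 49049/5 ≈ 9809.800 → 9810.
At 25 labels/s: frame 9810 → 00:06:32:10.

00:06:32:10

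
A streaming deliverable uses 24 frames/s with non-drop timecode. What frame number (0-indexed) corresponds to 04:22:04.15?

Total seconds to the label: (4 × 3600 + 22 × 60 + 4) = 15724.
Frame index = 15724 × 24 + 15 = 377391.

377391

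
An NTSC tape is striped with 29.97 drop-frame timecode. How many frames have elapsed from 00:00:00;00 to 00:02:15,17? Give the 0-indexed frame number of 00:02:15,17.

4063

Complete 10-minute blocks: 0, each 17982 frames → 0.
Remaining 2 whole minutes in the current block: 1800 + 1 × 1798 = 3598 frames.
Within the current minute: 15 × 30 + 17 − 2 = 465 (labels ;00/;01 skipped at this minute). Total = 0 + 3598 + 465 = 4063.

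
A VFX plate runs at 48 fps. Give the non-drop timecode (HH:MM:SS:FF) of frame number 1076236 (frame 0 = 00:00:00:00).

1076236 ÷ 48 = 22421 full seconds, remainder 28 frames.
22421 s = 6 h 13 min 41 s.
Timecode: 06:13:41:28.

06:13:41:28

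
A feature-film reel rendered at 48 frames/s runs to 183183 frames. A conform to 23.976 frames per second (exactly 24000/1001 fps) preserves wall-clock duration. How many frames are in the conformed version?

91500 frames

Target frames = source frames × (target rate / source rate) = 183183 × (24000/1001)/(48) = 183183 × 500/1001 = 91500.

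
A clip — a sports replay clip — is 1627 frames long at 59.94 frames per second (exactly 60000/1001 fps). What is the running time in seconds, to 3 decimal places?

27.144 seconds

Running time = 1627 × 1001/60000 = 1628627/60000 s ≈ 27.144 s.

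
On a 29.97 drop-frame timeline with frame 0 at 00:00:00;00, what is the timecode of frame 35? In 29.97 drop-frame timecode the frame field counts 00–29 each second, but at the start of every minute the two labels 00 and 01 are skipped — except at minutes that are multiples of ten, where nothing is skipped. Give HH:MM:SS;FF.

00:00:01;05

Ten DF minutes hold 17982 frames, so frame 35 lies in block 0 (frames 0–17981) with 35 frames into that block.
The block's first minute is 1800 frames and the rest 1798 each; 35 frames reaches minute 0, so 0 × 18 + 0 × 2 = 0 labels have been skipped so far.
Adding those back, label number 35 + 0 = 35 at 30 labels/s is 1 s + 5 f = 0 h 0 min 1 s frame 5, i.e. 00:00:01;05.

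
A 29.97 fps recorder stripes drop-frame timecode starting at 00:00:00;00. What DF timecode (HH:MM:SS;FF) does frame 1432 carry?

00:00:47;22

Each 10-minute DF block holds 10 × 60 × 30 − 9 × 2 = 17982 frames. 1432 ÷ 17982 → 0 full blocks, remainder 1432.
Within the partial block the first minute is 1800 frames and each further minute 1798, so 0 further minute boundaries passed. Total skipped labels = 18 × 0 + 2 × 0 = 0.
Non-drop label index = 1432 + 0 = 1432; at 30 labels/s that is 00:00:47:22, i.e. DF 00:00:47;22.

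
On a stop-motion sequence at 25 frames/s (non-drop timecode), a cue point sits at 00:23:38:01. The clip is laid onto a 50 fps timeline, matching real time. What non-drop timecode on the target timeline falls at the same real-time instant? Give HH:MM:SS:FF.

Source frame index: (0×3600 + 23×60 + 38) × 25 + 1 = 35451.
Real time: 35451 / (25) = 35451/25 s.
Target frame: (35451/25) × (50) = 70902.
At 50 labels/s: frame 70902 → 00:23:38:02.

00:23:38:02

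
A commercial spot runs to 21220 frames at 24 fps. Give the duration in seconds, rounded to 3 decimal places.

884.167 seconds

Running time = 21220 × 1/24 = 5305/6 s ≈ 884.167 s.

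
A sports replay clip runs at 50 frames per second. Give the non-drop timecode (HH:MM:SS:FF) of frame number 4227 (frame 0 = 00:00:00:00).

4227 ÷ 50 = 84 full seconds, remainder 27 frames.
84 s = 0 h 1 min 24 s.
Timecode: 00:01:24:27.

00:01:24:27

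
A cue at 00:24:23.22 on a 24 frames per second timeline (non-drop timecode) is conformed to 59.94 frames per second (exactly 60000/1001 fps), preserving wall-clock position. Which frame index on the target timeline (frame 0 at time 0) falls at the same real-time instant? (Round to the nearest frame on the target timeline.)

Source frame index: (0×3600 + 24×60 + 23) × 24 + 22 = 35134.
Real time: 35134 / (24) = 17567/12 s.
Target frame: (17567/12) × (60000/1001) = 7985000/91 ≈ 87747.253 → 87747.

frame 87747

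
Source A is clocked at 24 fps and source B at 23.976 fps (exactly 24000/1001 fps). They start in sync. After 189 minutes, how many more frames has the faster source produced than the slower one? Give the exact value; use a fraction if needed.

189 min = 11340 s.
A emits 24 × 11340 = 272160 frames; B emits 24000/1001 × 11340 = 38880000/143.
Difference = 38880/143 frames (≈ 271.8881); B is behind A.

38880/143 frames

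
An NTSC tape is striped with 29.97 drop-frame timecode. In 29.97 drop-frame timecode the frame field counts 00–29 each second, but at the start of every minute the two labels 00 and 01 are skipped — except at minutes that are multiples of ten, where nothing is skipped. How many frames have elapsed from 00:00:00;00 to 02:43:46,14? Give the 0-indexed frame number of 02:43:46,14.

As if non-drop at 30 labels/s: (2 × 3600 + 43 × 60 + 46) × 30 + 14 = 294794.
Minute boundaries passed: 163; those not divisible by 10: 163 − 16 = 147; dropped labels = 2 × 147 = 294.
Actual frame index = 294794 − 294 = 294500.

294500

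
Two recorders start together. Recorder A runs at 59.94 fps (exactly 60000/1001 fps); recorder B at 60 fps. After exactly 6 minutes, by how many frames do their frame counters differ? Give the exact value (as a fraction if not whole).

6 min = 360 s.
A emits 60000/1001 × 360 = 21600000/1001 frames; B emits 60 × 360 = 21600.
Difference = 21600/1001 frames (≈ 21.5784); B is ahead of A.

21600/1001 frames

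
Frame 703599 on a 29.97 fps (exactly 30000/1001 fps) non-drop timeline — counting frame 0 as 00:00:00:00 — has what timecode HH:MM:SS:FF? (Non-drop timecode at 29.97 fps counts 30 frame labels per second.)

703599 ÷ 30 = 23453 full seconds, remainder 9 frames.
23453 s = 6 h 30 min 53 s.
Timecode: 06:30:53:09.

06:30:53:09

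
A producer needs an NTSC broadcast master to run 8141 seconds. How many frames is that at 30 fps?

Frames = 8141 × 30 = 244230.

244230 frames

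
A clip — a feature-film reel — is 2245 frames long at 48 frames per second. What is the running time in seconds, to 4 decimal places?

Running time = 2245 × 1/48 = 2245/48 s ≈ 46.7708 s.

46.7708 seconds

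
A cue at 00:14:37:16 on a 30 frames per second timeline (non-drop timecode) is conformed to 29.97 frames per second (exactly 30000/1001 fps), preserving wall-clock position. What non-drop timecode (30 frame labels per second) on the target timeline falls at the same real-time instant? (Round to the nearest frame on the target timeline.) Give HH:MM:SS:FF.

Source frame index: (0×3600 + 14×60 + 37) × 30 + 16 = 26326.
Real time: 26326 / (30) = 13163/15 s.
Target frame: (13163/15) × (30000/1001) = 26326000/1001 ≈ 26299.700 → 26300.
At 30 labels/s: frame 26300 → 00:14:36:20.

00:14:36:20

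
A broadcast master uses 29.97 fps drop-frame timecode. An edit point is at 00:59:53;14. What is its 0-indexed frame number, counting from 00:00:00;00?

Complete 10-minute blocks: 5, each 17982 frames → 89910.
Remaining 9 whole minutes in the current block: 1800 + 8 × 1798 = 16184 frames.
Within the current minute: 53 × 30 + 14 − 2 = 1602 (labels ;00/;01 skipped at this minute). Total = 89910 + 16184 + 1602 = 107696.

107696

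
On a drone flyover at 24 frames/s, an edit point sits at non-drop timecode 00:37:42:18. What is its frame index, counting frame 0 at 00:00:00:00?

frame 54306

Total seconds to the label: (0 × 3600 + 37 × 60 + 42) = 2262.
Frame index = 2262 × 24 + 18 = 54306.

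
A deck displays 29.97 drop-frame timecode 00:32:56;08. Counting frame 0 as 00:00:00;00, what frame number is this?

59230

As if non-drop at 30 labels/s: (0 × 3600 + 32 × 60 + 56) × 30 + 8 = 59288.
Minute boundaries passed: 32; those not divisible by 10: 32 − 3 = 29; dropped labels = 2 × 29 = 58.
Actual frame index = 59288 − 58 = 59230.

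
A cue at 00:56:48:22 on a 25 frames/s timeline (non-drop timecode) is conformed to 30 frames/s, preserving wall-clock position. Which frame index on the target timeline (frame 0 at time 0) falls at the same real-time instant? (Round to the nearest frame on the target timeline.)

frame 102266

Source frame index: (0×3600 + 56×60 + 48) × 25 + 22 = 85222.
Real time: 85222 / (25) = 85222/25 s.
Target frame: (85222/25) × (30) = 511332/5 ≈ 102266.400 → 102266.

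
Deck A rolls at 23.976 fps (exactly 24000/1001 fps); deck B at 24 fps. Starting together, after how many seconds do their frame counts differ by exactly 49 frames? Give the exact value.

The gap grows by |24 − 24000/1001| = 24/1001 frames per second.
Time for a 49-frame gap: 49 ÷ (24/1001) = 49049/24 s.

49049/24 seconds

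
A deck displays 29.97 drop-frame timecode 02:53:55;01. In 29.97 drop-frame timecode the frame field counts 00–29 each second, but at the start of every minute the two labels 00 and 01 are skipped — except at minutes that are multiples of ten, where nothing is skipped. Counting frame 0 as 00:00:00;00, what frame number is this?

As if non-drop at 30 labels/s: (2 × 3600 + 53 × 60 + 55) × 30 + 1 = 313051.
Minute boundaries passed: 173; those not divisible by 10: 173 − 17 = 156; dropped labels = 2 × 156 = 312.
Actual frame index = 313051 − 312 = 312739.

312739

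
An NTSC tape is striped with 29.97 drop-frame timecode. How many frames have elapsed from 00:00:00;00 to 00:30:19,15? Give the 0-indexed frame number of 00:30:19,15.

Complete 10-minute blocks: 3, each 17982 frames → 53946.
Remaining 0 whole minutes in the current block: 0 frames.
Within the current minute: 19 × 30 + 15 = 585. Total = 53946 + 0 + 585 = 54531.

54531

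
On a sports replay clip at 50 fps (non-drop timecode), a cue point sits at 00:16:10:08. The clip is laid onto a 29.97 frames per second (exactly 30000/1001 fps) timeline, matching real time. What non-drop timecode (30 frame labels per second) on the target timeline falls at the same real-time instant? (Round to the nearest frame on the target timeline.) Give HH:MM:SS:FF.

00:16:09:06

Source frame index: (0×3600 + 16×60 + 10) × 50 + 8 = 48508.
Real time: 48508 / (50) = 24254/25 s.
Target frame: (24254/25) × (30000/1001) = 29104800/1001 ≈ 29075.724 → 29076.
At 30 labels/s: frame 29076 → 00:16:09:06.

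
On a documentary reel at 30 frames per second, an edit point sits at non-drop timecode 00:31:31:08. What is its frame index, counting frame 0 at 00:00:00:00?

Total seconds to the label: (0 × 3600 + 31 × 60 + 31) = 1891.
Frame index = 1891 × 30 + 8 = 56738.

frame 56738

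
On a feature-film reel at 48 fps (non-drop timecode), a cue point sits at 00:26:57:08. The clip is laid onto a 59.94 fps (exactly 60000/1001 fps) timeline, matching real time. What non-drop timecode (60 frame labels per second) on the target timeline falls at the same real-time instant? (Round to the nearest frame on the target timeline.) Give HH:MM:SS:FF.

00:26:55:33

Source frame index: (0×3600 + 26×60 + 57) × 48 + 8 = 77624.
Real time: 77624 / (48) = 9703/6 s.
Target frame: (9703/6) × (60000/1001) = 97030000/1001 ≈ 96933.067 → 96933.
At 60 labels/s: frame 96933 → 00:26:55:33.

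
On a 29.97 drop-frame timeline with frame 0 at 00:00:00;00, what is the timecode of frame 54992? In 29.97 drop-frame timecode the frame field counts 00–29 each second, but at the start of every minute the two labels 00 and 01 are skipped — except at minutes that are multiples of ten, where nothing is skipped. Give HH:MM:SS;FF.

Each 10-minute DF block holds 10 × 60 × 30 − 9 × 2 = 17982 frames. 54992 ÷ 17982 → 3 full blocks, remainder 1046.
Within the partial block the first minute is 1800 frames and each further minute 1798, so 0 further minute boundaries passed. Total skipped labels = 18 × 3 + 2 × 0 = 54.
Non-drop label index = 54992 + 54 = 55046; at 30 labels/s that is 00:30:34:26, i.e. DF 00:30:34;26.

00:30:34;26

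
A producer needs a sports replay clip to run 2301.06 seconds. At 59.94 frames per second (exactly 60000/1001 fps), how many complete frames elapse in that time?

137925 frames

Frames = 2301.06 × 60000/1001 = 138063600/1001 ≈ 137925.6743.
Complete frames: 137925.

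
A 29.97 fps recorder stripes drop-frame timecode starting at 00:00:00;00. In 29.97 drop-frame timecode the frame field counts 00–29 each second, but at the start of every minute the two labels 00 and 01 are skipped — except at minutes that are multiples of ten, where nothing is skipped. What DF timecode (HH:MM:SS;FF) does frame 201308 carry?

Each 10-minute DF block holds 10 × 60 × 30 − 9 × 2 = 17982 frames. 201308 ÷ 17982 → 11 full blocks, remainder 3506.
Within the partial block the first minute is 1800 frames and each further minute 1798, so 1 further minute boundary passed. Total skipped labels = 18 × 11 + 2 × 1 = 200.
Non-drop label index = 201308 + 200 = 201508; at 30 labels/s that is 01:51:56:28, i.e. DF 01:51:56;28.

01:51:56;28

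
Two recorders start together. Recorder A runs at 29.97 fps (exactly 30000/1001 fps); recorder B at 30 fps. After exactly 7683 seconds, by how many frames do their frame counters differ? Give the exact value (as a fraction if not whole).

17730/77 frames

A emits 30000/1001 × 7683 = 17730000/77 frames; B emits 30 × 7683 = 230490.
Difference = 17730/77 frames (≈ 230.2597); B is ahead of A.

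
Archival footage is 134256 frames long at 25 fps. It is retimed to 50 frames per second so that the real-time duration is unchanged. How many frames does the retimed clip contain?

Frames at target rate = 134256 × (50) / (25) = 268512.

268512 frames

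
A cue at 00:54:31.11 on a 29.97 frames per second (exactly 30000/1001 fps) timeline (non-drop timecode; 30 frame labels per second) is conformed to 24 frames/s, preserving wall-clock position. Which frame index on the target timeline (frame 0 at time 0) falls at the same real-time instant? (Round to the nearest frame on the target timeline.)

Source frame index: (0×3600 + 54×60 + 31) × 30 + 11 = 98141.
Real time: 98141 / (30000/1001) = 98239141/30000 s.
Target frame: (98239141/30000) × (24) = 98239141/1250 ≈ 78591.313 → 78591.

frame 78591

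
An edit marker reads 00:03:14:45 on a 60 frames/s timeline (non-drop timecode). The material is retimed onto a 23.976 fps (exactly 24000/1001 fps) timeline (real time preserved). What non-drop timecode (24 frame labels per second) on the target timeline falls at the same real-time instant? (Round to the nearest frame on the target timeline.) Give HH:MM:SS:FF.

Source frame index: (0×3600 + 3×60 + 14) × 60 + 45 = 11685.
Real time: 11685 / (60) = 779/4 s.
Target frame: (779/4) × (24000/1001) = 4674000/1001 ≈ 4669.331 → 4669.
At 24 labels/s: frame 4669 → 00:03:14:13.

00:03:14:13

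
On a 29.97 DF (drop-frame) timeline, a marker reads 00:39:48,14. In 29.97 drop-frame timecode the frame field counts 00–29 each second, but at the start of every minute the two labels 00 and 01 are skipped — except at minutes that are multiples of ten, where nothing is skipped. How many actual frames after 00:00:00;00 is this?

Complete 10-minute blocks: 3, each 17982 frames → 53946.
Remaining 9 whole minutes in the current block: 1800 + 8 × 1798 = 16184 frames.
Within the current minute: 48 × 30 + 14 − 2 = 1452 (labels ;00/;01 skipped at this minute). Total = 53946 + 16184 + 1452 = 71582.

71582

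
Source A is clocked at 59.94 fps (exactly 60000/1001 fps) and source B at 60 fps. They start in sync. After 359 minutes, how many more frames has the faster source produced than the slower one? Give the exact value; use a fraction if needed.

359 min = 21540 s.
A emits 60000/1001 × 21540 = 1292400000/1001 frames; B emits 60 × 21540 = 1292400.
Difference = 1292400/1001 frames (≈ 1291.1089); B is ahead of A.

1292400/1001 frames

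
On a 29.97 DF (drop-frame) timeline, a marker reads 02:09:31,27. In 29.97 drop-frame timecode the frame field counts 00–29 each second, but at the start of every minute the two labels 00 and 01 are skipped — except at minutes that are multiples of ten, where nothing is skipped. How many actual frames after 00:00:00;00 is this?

As if non-drop at 30 labels/s: (2 × 3600 + 9 × 60 + 31) × 30 + 27 = 233157.
Minute boundaries passed: 129; those not divisible by 10: 129 − 12 = 117; dropped labels = 2 × 117 = 234.
Actual frame index = 233157 − 234 = 232923.

232923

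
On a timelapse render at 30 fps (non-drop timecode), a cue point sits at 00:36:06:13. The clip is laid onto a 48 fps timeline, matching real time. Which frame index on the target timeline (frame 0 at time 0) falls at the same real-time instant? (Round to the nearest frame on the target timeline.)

frame 103989

Source frame index: (0×3600 + 36×60 + 6) × 30 + 13 = 64993.
Real time: 64993 / (30) = 64993/30 s.
Target frame: (64993/30) × (48) = 519944/5 ≈ 103988.800 → 103989.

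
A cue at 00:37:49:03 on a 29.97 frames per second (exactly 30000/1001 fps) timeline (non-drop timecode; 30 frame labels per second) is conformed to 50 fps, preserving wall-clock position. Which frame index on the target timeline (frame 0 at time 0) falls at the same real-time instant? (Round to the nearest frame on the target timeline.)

Source frame index: (0×3600 + 37×60 + 49) × 30 + 3 = 68073.
Real time: 68073 / (30000/1001) = 22713691/10000 s.
Target frame: (22713691/10000) × (50) = 22713691/200 ≈ 113568.455 → 113568.

frame 113568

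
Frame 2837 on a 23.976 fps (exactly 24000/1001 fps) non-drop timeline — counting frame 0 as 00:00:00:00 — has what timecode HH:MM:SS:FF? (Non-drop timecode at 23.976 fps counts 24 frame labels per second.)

2837 ÷ 24 = 118 full seconds, remainder 5 frames.
118 s = 0 h 1 min 58 s.
Timecode: 00:01:58:05.

00:01:58:05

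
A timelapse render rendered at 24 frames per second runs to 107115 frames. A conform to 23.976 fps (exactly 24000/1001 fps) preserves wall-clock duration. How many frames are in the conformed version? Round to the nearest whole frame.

Frames at target rate = 107115 × (24000/1001) / (24) = 107115000/1001 ≈ 107007.992.
Nearest whole frame: 107008.

107008 frames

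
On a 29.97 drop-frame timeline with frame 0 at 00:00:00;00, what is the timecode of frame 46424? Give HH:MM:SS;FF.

00:25:49;00

Each 10-minute DF block holds 10 × 60 × 30 − 9 × 2 = 17982 frames. 46424 ÷ 17982 → 2 full blocks, remainder 10460.
Within the partial block the first minute is 1800 frames and each further minute 1798, so 5 further minute boundaries passed. Total skipped labels = 18 × 2 + 2 × 5 = 46.
Non-drop label index = 46424 + 46 = 46470; at 30 labels/s that is 00:25:49:00, i.e. DF 00:25:49;00.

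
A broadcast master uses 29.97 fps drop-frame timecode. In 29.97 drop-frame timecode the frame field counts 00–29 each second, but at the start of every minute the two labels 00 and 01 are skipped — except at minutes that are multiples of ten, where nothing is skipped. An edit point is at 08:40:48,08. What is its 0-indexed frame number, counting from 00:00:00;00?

As if non-drop at 30 labels/s: (8 × 3600 + 40 × 60 + 48) × 30 + 8 = 937448.
Minute boundaries passed: 520; those not divisible by 10: 520 − 52 = 468; dropped labels = 2 × 468 = 936.
Actual frame index = 937448 − 936 = 936512.

936512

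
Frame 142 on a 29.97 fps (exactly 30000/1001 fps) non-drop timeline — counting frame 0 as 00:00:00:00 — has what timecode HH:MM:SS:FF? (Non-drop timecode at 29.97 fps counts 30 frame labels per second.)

142 ÷ 30 = 4 full seconds, remainder 22 frames.
4 s = 0 h 0 min 4 s.
Timecode: 00:00:04:22.

00:00:04:22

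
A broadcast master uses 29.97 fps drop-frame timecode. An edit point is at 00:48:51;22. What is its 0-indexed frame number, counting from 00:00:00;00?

As if non-drop at 30 labels/s: (0 × 3600 + 48 × 60 + 51) × 30 + 22 = 87952.
Minute boundaries passed: 48; those not divisible by 10: 48 − 4 = 44; dropped labels = 2 × 44 = 88.
Actual frame index = 87952 − 88 = 87864.

87864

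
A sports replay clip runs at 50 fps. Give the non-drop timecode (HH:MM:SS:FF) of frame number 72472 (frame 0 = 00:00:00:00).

72472 ÷ 50 = 1449 full seconds, remainder 22 frames.
1449 s = 0 h 24 min 9 s.
Timecode: 00:24:09:22.

00:24:09:22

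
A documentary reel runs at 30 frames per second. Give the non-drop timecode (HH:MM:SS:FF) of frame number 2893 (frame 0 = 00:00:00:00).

00:01:36:13

2893 ÷ 30 = 96 full seconds, remainder 13 frames.
96 s = 0 h 1 min 36 s.
Timecode: 00:01:36:13.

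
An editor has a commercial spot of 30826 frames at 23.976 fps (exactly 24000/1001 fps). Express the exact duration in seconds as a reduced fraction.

Running time = 30826 ÷ (24000/1001) = 30826 × 1001/24000 = 15428413/12000 s.

15428413/12000 seconds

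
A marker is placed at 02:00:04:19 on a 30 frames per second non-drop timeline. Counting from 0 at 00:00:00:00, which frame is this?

Total seconds to the label: (2 × 3600 + 0 × 60 + 4) = 7204.
Frame index = 7204 × 30 + 19 = 216139.

frame 216139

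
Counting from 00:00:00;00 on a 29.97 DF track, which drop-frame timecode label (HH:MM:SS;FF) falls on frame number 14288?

Ten DF minutes hold 17982 frames, so frame 14288 lies in block 0 (frames 0–17981) with 14288 frames into that block.
The block's first minute is 1800 frames and the rest 1798 each; 14288 frames reaches minute 7, so 0 × 18 + 7 × 2 = 14 labels have been skipped so far.
Adding those back, label number 14288 + 14 = 14302 at 30 labels/s is 476 s + 22 f = 0 h 7 min 56 s frame 22, i.e. 00:07:56;22.

00:07:56;22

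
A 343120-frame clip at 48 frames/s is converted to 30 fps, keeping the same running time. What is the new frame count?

214450 frames

Target frames = source frames × (target rate / source rate) = 343120 × (30)/(48) = 343120 × 5/8 = 214450.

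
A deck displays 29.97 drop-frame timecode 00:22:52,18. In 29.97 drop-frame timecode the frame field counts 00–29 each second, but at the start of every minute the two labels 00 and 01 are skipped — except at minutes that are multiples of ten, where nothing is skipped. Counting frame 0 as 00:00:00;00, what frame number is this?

As if non-drop at 30 labels/s: (0 × 3600 + 22 × 60 + 52) × 30 + 18 = 41178.
Minute boundaries passed: 22; those not divisible by 10: 22 − 2 = 20; dropped labels = 2 × 20 = 40.
Actual frame index = 41178 − 40 = 41138.

41138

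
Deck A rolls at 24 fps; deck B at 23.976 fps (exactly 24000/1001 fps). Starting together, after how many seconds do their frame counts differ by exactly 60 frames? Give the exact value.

2502.5 seconds

The gap grows by |24000/1001 − 24| = 24/1001 frames per second.
Time for a 60-frame gap: 60 ÷ (24/1001) = 2502.5 s.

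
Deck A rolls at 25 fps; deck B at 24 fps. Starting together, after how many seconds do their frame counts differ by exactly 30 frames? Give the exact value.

30 seconds

The gap grows by |24 − 25| = 1 frame per second.
Time for a 30-frame gap: 30 ÷ (1) = 30 s.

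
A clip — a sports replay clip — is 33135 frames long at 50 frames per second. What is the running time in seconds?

662.7 seconds

Running time = 33135 / (50) = 662.7 s.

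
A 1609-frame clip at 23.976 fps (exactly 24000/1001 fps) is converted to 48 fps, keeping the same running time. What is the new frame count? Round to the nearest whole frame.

3221 frames

Frames at target rate = 1609 × (48) / (24000/1001) = 1610609/500 ≈ 3221.218.
Nearest whole frame: 3221.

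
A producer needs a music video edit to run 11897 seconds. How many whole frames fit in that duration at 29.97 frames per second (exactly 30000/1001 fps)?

Frames = 11897 × 30000/1001 = 356910000/1001 ≈ 356553.4466.
Complete frames: 356553.

356553 frames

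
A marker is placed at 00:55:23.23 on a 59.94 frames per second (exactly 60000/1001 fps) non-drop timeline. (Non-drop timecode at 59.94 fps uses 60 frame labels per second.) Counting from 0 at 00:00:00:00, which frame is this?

frame 199403

Total seconds to the label: (0 × 3600 + 55 × 60 + 23) = 3323.
Frame index = 3323 × 60 + 23 = 199403.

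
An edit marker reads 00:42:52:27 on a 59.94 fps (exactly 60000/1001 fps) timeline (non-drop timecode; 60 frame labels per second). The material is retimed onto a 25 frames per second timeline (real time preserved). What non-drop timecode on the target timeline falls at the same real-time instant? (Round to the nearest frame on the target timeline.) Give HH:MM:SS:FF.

00:42:55:01

Source frame index: (0×3600 + 42×60 + 52) × 60 + 27 = 154347.
Real time: 154347 / (60000/1001) = 51500449/20000 s.
Target frame: (51500449/20000) × (25) = 51500449/800 ≈ 64375.561 → 64376.
At 25 labels/s: frame 64376 → 00:42:55:01.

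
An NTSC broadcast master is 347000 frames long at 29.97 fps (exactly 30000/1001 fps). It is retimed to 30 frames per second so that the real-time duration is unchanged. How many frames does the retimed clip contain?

Target frames = source frames × (target rate / source rate) = 347000 × (30)/(30000/1001) = 347000 × 1001/1000 = 347347.

347347 frames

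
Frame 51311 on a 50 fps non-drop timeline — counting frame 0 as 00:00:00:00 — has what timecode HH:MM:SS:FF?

00:17:06:11

51311 ÷ 50 = 1026 full seconds, remainder 11 frames.
1026 s = 0 h 17 min 6 s.
Timecode: 00:17:06:11.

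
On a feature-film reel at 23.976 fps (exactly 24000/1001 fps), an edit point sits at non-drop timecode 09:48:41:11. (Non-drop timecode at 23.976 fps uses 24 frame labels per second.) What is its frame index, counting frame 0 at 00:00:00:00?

Total seconds to the label: (9 × 3600 + 48 × 60 + 41) = 35321.
Frame index = 35321 × 24 + 11 = 847715.

frame 847715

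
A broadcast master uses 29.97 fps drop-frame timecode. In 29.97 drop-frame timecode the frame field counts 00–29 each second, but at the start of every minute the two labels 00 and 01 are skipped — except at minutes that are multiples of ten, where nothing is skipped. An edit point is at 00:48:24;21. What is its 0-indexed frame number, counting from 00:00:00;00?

87053

Complete 10-minute blocks: 4, each 17982 frames → 71928.
Remaining 8 whole minutes in the current block: 1800 + 7 × 1798 = 14386 frames.
Within the current minute: 24 × 30 + 21 − 2 = 739 (labels ;00/;01 skipped at this minute). Total = 71928 + 14386 + 739 = 87053.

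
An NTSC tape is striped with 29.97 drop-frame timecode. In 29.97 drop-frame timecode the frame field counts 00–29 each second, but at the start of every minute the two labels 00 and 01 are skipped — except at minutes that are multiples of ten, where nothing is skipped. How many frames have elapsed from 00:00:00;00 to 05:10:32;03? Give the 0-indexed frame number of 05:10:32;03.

558405

As if non-drop at 30 labels/s: (5 × 3600 + 10 × 60 + 32) × 30 + 3 = 558963.
Minute boundaries passed: 310; those not divisible by 10: 310 − 31 = 279; dropped labels = 2 × 279 = 558.
Actual frame index = 558963 − 558 = 558405.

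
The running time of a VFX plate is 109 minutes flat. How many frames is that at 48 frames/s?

109 min = 6540 s.
Frames = 6540 × 48 = 313920.

313920 frames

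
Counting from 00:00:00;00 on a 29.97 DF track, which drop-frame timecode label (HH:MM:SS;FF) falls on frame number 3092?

00:01:43;04

Each 10-minute DF block holds 10 × 60 × 30 − 9 × 2 = 17982 frames. 3092 ÷ 17982 → 0 full blocks, remainder 3092.
Within the partial block the first minute is 1800 frames and each further minute 1798, so 1 further minute boundary passed. Total skipped labels = 18 × 0 + 2 × 1 = 2.
Non-drop label index = 3092 + 2 = 3094; at 30 labels/s that is 00:01:43:04, i.e. DF 00:01:43;04.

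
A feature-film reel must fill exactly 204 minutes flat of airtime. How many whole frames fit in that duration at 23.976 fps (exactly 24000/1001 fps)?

204 min = 12240 s.
Frames = 12240 × 24000/1001 = 293760000/1001 ≈ 293466.5335.
Complete frames: 293466.

293466 frames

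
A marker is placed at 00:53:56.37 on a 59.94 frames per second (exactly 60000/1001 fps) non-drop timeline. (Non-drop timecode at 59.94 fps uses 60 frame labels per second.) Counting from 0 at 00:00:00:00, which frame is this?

frame 194197

Total seconds to the label: (0 × 3600 + 53 × 60 + 56) = 3236.
Frame index = 3236 × 60 + 37 = 194197.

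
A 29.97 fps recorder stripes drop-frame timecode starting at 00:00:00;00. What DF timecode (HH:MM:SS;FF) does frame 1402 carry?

00:00:46;22

Each 10-minute DF block holds 10 × 60 × 30 − 9 × 2 = 17982 frames. 1402 ÷ 17982 → 0 full blocks, remainder 1402.
Within the partial block the first minute is 1800 frames and each further minute 1798, so 0 further minute boundaries passed. Total skipped labels = 18 × 0 + 2 × 0 = 0.
Non-drop label index = 1402 + 0 = 1402; at 30 labels/s that is 00:00:46:22, i.e. DF 00:00:46;22.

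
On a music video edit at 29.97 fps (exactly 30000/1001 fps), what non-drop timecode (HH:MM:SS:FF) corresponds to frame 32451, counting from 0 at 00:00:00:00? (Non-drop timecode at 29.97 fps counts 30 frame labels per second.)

32451 ÷ 30 = 1081 full seconds, remainder 21 frames.
1081 s = 0 h 18 min 1 s.
Timecode: 00:18:01:21.

00:18:01:21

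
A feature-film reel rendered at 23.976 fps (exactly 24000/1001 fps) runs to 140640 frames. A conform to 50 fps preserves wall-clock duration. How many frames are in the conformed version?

293293 frames

Target frames = source frames × (target rate / source rate) = 140640 × (50)/(24000/1001) = 140640 × 1001/480 = 293293.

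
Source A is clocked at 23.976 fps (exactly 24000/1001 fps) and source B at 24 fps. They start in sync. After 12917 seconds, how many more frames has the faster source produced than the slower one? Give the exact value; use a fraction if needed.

310008/1001 frames

A emits 24000/1001 × 12917 = 310008000/1001 frames; B emits 24 × 12917 = 310008.
Difference = 310008/1001 frames (≈ 309.6983); B is ahead of A.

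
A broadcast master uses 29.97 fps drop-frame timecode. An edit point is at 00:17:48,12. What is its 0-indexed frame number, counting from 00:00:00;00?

32020

As if non-drop at 30 labels/s: (0 × 3600 + 17 × 60 + 48) × 30 + 12 = 32052.
Minute boundaries passed: 17; those not divisible by 10: 17 − 1 = 16; dropped labels = 2 × 16 = 32.
Actual frame index = 32052 − 32 = 32020.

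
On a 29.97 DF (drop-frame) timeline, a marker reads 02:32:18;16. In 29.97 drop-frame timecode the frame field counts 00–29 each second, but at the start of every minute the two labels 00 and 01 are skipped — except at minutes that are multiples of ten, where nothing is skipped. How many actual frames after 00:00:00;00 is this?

273882

Complete 10-minute blocks: 15, each 17982 frames → 269730.
Remaining 2 whole minutes in the current block: 1800 + 1 × 1798 = 3598 frames.
Within the current minute: 18 × 30 + 16 − 2 = 554 (labels ;00/;01 skipped at this minute). Total = 269730 + 3598 + 554 = 273882.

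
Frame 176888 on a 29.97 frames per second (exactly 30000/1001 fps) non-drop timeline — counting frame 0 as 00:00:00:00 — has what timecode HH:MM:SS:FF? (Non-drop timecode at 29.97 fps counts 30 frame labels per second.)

01:38:16:08

176888 ÷ 30 = 5896 full seconds, remainder 8 frames.
5896 s = 1 h 38 min 16 s.
Timecode: 01:38:16:08.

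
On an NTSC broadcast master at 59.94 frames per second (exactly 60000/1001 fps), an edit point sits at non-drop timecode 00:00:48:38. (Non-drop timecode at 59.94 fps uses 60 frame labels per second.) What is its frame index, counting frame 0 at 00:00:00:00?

2918

Total seconds to the label: (0 × 3600 + 0 × 60 + 48) = 48.
Frame index = 48 × 60 + 38 = 2918.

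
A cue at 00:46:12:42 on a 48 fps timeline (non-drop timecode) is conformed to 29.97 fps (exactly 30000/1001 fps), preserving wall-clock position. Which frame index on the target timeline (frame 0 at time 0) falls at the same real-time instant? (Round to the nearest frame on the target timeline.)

Source frame index: (0×3600 + 46×60 + 12) × 48 + 42 = 133098.
Real time: 133098 / (48) = 22183/8 s.
Target frame: (22183/8) × (30000/1001) = 11883750/143 ≈ 83103.147 → 83103.

frame 83103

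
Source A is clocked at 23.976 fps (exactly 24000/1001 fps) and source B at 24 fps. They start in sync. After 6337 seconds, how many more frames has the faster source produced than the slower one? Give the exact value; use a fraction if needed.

A emits 24000/1001 × 6337 = 152088000/1001 frames; B emits 24 × 6337 = 152088.
Difference = 152088/1001 frames (≈ 151.9361); B is ahead of A.

152088/1001 frames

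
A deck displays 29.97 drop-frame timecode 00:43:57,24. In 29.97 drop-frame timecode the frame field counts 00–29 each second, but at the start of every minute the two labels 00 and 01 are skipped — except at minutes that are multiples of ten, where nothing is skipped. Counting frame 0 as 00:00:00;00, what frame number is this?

79056

Complete 10-minute blocks: 4, each 17982 frames → 71928.
Remaining 3 whole minutes in the current block: 1800 + 2 × 1798 = 5396 frames.
Within the current minute: 57 × 30 + 24 − 2 = 1732 (labels ;00/;01 skipped at this minute). Total = 71928 + 5396 + 1732 = 79056.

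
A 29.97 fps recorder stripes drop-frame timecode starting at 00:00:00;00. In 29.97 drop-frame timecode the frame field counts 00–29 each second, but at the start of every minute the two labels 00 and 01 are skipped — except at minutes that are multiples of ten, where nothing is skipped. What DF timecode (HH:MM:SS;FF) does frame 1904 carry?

00:01:03;16

Ten DF minutes hold 17982 frames, so frame 1904 lies in block 0 (frames 0–17981) with 1904 frames into that block.
The block's first minute is 1800 frames and the rest 1798 each; 1904 frames reaches minute 1, so 0 × 18 + 1 × 2 = 2 labels have been skipped so far.
Adding those back, label number 1904 + 2 = 1906 at 30 labels/s is 63 s + 16 f = 0 h 1 min 3 s frame 16, i.e. 00:01:03;16.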